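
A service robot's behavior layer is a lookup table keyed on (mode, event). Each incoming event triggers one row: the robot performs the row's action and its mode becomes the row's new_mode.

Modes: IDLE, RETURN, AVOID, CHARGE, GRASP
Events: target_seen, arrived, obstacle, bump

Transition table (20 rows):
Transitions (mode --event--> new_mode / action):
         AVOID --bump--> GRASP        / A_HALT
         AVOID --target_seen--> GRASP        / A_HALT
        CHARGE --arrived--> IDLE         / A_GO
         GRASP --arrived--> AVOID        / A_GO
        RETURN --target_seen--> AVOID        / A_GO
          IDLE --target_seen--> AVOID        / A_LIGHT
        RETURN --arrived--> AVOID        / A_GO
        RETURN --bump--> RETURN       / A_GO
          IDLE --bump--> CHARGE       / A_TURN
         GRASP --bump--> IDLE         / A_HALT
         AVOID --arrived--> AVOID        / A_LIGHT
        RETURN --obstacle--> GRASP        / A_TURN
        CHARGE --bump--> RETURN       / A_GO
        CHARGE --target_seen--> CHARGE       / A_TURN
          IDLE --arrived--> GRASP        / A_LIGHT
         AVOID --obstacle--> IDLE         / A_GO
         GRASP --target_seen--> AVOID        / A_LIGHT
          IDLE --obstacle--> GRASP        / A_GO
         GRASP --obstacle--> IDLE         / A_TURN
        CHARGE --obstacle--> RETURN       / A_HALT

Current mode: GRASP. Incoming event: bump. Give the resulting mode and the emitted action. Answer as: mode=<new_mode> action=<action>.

current mode = GRASP; filter table to that mode:
  (GRASP, arrived) → (AVOID, A_GO)
  (GRASP, bump) → (IDLE, A_HALT)  ← event matches
  (GRASP, target_seen) → (AVOID, A_LIGHT)
  (GRASP, obstacle) → (IDLE, A_TURN)
event = bump selects (IDLE, A_HALT)

mode=IDLE action=A_HALT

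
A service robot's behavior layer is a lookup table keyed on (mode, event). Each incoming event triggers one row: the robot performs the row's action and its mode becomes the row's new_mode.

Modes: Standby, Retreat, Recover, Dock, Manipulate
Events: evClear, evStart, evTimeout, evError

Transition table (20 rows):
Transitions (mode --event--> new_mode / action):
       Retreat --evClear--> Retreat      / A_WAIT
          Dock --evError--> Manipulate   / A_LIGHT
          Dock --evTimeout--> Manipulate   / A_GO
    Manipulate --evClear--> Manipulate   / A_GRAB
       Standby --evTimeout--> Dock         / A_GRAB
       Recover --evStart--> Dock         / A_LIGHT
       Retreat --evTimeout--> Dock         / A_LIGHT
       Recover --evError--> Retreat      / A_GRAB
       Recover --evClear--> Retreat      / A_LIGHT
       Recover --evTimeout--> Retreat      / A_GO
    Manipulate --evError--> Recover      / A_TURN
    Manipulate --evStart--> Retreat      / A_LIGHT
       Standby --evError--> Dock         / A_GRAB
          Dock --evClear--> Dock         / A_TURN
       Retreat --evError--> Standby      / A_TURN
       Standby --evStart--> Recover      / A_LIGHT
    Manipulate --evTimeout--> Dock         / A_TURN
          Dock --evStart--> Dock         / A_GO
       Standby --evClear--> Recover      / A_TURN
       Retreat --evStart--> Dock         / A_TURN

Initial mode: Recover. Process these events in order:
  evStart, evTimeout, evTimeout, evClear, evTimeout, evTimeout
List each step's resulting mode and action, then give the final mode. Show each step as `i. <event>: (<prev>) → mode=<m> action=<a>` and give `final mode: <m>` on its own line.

final mode: Dock

1. evStart: (Recover) → mode=Dock action=A_LIGHT
2. evTimeout: (Dock) → mode=Manipulate action=A_GO
3. evTimeout: (Manipulate) → mode=Dock action=A_TURN
4. evClear: (Dock) → mode=Dock action=A_TURN
5. evTimeout: (Dock) → mode=Manipulate action=A_GO
6. evTimeout: (Manipulate) → mode=Dock action=A_TURN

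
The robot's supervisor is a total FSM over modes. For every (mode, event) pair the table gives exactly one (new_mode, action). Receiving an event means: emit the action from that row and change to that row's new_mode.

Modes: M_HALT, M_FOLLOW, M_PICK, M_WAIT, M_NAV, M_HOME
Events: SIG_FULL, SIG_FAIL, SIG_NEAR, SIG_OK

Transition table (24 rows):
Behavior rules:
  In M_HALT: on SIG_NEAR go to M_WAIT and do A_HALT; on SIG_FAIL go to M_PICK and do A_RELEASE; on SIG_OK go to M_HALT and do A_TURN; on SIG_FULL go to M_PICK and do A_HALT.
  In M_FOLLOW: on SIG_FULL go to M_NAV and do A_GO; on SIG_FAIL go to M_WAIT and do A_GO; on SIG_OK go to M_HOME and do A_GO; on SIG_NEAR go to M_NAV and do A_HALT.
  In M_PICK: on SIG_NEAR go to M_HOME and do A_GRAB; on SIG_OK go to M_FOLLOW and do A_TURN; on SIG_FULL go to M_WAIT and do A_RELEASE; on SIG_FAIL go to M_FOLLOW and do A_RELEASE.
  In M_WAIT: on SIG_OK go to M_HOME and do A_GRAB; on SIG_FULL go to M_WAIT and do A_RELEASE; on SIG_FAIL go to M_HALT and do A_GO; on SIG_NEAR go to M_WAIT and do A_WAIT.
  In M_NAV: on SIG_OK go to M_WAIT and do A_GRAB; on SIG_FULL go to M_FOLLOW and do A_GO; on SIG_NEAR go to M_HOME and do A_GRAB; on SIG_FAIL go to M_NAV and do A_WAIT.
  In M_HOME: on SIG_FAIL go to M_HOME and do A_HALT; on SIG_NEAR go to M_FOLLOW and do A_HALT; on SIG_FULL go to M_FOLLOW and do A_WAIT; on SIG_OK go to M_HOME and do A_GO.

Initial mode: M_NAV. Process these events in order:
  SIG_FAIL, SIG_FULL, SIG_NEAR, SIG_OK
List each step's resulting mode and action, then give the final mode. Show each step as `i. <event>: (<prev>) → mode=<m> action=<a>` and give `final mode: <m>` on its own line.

1. SIG_FAIL: (M_NAV) → mode=M_NAV action=A_WAIT
2. SIG_FULL: (M_NAV) → mode=M_FOLLOW action=A_GO
3. SIG_NEAR: (M_FOLLOW) → mode=M_NAV action=A_HALT
4. SIG_OK: (M_NAV) → mode=M_WAIT action=A_GRAB

final mode: M_WAIT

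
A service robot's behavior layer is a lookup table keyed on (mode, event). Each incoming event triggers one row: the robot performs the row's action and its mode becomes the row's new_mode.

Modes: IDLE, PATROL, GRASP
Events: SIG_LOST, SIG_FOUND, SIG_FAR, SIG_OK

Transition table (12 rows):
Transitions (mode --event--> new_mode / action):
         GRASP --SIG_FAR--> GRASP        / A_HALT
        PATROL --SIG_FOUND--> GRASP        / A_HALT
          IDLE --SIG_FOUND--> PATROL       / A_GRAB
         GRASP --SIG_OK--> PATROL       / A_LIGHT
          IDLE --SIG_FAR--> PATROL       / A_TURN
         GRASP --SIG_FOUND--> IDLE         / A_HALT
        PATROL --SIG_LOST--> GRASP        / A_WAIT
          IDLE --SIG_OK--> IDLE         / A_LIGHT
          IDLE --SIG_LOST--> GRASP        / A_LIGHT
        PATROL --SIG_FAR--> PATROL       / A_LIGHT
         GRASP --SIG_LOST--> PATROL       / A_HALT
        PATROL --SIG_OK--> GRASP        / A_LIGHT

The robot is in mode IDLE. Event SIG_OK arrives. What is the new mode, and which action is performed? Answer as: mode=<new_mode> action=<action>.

mode=IDLE action=A_LIGHT

current mode = IDLE; filter table to that mode:
  (IDLE, SIG_FOUND) → (PATROL, A_GRAB)
  (IDLE, SIG_FAR) → (PATROL, A_TURN)
  (IDLE, SIG_OK) → (IDLE, A_LIGHT)  ← event matches
  (IDLE, SIG_LOST) → (GRASP, A_LIGHT)
event = SIG_OK selects (IDLE, A_LIGHT)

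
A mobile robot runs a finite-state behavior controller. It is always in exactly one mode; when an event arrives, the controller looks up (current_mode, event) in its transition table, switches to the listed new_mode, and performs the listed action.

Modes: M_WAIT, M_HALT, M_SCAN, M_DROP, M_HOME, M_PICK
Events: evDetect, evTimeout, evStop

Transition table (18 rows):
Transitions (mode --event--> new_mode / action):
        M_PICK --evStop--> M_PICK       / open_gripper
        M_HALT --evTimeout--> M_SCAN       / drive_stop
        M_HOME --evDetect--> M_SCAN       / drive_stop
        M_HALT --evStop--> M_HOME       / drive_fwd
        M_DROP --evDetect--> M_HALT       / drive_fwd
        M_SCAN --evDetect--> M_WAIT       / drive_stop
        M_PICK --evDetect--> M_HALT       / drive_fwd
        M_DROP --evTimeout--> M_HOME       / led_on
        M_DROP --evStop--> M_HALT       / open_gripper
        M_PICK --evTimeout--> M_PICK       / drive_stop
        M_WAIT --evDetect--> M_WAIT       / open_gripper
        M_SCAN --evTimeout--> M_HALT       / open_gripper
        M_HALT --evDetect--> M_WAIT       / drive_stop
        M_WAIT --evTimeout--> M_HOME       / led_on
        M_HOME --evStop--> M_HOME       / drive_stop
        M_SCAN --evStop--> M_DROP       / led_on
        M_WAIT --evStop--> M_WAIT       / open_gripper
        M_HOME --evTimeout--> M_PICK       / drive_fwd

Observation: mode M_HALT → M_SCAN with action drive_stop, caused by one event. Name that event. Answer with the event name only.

try evDetect: (M_HALT, evDetect) → (M_WAIT, drive_stop)
try evTimeout: (M_HALT, evTimeout) → (M_SCAN, drive_stop)  ← matches
try evStop: (M_HALT, evStop) → (M_HOME, drive_fwd)

evTimeout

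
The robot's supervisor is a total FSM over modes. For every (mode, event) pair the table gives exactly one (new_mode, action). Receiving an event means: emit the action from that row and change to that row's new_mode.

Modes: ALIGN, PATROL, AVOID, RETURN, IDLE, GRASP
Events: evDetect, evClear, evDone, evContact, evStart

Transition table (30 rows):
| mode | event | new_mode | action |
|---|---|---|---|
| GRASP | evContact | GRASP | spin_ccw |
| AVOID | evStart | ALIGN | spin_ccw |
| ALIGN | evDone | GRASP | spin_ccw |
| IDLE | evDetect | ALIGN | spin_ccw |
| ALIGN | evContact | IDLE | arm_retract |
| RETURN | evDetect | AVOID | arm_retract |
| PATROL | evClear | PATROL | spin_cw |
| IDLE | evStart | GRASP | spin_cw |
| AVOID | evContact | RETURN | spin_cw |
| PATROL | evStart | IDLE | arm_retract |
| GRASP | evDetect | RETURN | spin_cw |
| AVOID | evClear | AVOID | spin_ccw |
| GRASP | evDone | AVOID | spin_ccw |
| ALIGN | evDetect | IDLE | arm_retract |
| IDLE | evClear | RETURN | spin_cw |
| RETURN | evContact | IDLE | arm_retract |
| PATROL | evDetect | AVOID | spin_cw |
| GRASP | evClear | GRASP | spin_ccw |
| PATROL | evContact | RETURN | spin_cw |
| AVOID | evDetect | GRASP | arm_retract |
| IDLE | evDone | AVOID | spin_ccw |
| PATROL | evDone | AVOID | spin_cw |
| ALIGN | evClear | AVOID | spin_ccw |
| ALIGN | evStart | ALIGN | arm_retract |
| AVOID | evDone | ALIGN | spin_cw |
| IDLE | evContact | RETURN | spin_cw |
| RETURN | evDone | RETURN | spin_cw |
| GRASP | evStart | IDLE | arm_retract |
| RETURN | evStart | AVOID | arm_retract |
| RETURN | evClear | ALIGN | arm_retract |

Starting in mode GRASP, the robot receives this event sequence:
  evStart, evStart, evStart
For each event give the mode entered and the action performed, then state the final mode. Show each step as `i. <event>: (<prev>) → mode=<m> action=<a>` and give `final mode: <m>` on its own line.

1. evStart: (GRASP) → mode=IDLE action=arm_retract
2. evStart: (IDLE) → mode=GRASP action=spin_cw
3. evStart: (GRASP) → mode=IDLE action=arm_retract

final mode: IDLE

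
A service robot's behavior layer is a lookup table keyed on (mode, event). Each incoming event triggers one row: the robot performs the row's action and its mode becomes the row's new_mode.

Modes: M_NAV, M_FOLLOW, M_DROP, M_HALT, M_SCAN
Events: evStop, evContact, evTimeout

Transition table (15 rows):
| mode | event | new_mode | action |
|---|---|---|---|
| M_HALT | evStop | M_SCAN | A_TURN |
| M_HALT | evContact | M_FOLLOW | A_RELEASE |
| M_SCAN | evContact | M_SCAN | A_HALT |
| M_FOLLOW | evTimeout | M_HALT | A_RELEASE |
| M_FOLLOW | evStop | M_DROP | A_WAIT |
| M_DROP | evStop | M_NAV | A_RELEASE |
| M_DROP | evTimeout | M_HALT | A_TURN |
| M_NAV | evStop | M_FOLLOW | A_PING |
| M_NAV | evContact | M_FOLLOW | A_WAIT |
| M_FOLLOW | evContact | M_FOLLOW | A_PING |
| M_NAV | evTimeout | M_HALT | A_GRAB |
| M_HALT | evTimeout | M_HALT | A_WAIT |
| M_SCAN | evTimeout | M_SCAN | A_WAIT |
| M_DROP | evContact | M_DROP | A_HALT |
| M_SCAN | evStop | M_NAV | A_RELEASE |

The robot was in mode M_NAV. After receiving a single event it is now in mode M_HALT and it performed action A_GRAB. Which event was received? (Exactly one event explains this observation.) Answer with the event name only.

try evStop: (M_NAV, evStop) → (M_FOLLOW, A_PING)
try evContact: (M_NAV, evContact) → (M_FOLLOW, A_WAIT)
try evTimeout: (M_NAV, evTimeout) → (M_HALT, A_GRAB)  ← matches

evTimeout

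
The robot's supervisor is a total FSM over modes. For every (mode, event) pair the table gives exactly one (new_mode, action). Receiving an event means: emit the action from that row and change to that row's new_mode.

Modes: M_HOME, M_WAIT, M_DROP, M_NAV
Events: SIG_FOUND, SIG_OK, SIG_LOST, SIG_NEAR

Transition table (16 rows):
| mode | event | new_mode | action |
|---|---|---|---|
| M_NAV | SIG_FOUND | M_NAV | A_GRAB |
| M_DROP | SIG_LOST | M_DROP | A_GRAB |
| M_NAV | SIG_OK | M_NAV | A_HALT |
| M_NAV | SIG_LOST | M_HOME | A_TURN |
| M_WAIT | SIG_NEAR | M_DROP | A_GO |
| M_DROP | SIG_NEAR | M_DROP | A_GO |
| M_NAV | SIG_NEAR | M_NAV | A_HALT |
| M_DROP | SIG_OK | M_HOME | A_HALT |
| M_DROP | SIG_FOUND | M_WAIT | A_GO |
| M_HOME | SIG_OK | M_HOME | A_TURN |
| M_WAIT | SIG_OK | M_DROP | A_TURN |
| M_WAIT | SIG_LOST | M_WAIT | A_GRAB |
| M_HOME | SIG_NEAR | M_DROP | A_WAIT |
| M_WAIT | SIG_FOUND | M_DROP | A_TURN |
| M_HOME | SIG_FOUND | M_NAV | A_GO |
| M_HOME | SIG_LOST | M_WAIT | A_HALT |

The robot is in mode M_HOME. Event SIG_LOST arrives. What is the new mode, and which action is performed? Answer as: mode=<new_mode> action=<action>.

current mode = M_HOME; filter table to that mode:
  (M_HOME, SIG_OK) → (M_HOME, A_TURN)
  (M_HOME, SIG_NEAR) → (M_DROP, A_WAIT)
  (M_HOME, SIG_FOUND) → (M_NAV, A_GO)
  (M_HOME, SIG_LOST) → (M_WAIT, A_HALT)  ← event matches
event = SIG_LOST selects (M_WAIT, A_HALT)

mode=M_WAIT action=A_HALT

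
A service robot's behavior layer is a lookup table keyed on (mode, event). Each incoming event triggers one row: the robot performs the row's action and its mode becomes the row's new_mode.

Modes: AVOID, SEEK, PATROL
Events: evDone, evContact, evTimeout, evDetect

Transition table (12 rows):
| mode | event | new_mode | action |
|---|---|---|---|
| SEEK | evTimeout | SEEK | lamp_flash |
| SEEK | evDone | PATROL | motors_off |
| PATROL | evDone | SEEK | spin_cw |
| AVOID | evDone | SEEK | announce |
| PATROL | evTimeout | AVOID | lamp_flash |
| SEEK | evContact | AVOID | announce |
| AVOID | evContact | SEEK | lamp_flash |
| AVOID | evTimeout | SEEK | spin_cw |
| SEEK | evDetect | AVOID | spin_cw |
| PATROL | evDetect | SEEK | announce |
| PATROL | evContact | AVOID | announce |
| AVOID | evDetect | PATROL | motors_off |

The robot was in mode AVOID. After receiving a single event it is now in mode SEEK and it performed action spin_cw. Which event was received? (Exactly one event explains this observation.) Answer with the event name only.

evTimeout

try evDone: (AVOID, evDone) → (SEEK, announce)
try evContact: (AVOID, evContact) → (SEEK, lamp_flash)
try evTimeout: (AVOID, evTimeout) → (SEEK, spin_cw)  ← matches
try evDetect: (AVOID, evDetect) → (PATROL, motors_off)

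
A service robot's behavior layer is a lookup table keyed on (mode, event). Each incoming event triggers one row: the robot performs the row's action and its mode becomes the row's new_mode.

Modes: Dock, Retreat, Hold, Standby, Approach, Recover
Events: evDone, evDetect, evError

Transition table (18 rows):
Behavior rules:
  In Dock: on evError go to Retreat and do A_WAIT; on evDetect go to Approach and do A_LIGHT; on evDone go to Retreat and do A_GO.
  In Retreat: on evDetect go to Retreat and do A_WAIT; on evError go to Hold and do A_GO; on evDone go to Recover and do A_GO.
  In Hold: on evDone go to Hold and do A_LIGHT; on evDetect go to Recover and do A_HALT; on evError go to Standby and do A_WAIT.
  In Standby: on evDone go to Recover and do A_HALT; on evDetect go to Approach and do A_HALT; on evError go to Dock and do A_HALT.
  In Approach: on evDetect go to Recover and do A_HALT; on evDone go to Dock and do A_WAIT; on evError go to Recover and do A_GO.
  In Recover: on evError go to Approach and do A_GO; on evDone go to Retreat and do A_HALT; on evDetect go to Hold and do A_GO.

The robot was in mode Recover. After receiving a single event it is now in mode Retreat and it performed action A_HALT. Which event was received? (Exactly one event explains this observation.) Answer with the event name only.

evDone

try evDone: (Recover, evDone) → (Retreat, A_HALT)  ← matches
try evDetect: (Recover, evDetect) → (Hold, A_GO)
try evError: (Recover, evError) → (Approach, A_GO)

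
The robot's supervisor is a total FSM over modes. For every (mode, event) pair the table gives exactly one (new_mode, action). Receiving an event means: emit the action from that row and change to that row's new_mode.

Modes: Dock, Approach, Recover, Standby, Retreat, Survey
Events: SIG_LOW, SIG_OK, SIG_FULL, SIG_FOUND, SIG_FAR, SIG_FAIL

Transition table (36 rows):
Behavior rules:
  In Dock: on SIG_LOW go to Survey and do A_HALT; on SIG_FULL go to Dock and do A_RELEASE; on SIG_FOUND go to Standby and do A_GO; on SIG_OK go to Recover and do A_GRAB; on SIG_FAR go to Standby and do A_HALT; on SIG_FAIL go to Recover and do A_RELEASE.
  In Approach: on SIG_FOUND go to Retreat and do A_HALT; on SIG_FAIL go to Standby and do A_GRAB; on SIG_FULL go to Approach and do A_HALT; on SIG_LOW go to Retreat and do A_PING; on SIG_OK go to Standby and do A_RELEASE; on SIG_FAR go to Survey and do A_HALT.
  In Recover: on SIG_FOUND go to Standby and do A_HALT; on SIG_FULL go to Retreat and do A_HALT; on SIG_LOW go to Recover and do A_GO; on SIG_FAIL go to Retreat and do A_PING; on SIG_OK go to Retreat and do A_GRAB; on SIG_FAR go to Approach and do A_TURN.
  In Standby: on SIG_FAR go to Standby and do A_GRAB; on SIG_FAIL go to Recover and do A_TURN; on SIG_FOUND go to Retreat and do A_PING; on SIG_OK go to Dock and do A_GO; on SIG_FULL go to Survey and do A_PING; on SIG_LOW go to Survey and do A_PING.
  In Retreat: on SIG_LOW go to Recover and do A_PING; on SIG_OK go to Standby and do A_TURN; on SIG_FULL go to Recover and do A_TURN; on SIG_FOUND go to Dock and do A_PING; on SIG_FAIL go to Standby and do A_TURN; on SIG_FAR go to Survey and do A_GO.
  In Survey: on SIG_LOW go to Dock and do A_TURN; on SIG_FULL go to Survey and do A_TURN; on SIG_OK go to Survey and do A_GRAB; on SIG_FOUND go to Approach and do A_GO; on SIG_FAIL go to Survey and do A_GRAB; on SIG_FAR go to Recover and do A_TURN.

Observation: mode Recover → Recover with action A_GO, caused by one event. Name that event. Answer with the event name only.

try SIG_LOW: (Recover, SIG_LOW) → (Recover, A_GO)  ← matches
try SIG_OK: (Recover, SIG_OK) → (Retreat, A_GRAB)
try SIG_FULL: (Recover, SIG_FULL) → (Retreat, A_HALT)
try SIG_FOUND: (Recover, SIG_FOUND) → (Standby, A_HALT)
try SIG_FAR: (Recover, SIG_FAR) → (Approach, A_TURN)
try SIG_FAIL: (Recover, SIG_FAIL) → (Retreat, A_PING)

SIG_LOW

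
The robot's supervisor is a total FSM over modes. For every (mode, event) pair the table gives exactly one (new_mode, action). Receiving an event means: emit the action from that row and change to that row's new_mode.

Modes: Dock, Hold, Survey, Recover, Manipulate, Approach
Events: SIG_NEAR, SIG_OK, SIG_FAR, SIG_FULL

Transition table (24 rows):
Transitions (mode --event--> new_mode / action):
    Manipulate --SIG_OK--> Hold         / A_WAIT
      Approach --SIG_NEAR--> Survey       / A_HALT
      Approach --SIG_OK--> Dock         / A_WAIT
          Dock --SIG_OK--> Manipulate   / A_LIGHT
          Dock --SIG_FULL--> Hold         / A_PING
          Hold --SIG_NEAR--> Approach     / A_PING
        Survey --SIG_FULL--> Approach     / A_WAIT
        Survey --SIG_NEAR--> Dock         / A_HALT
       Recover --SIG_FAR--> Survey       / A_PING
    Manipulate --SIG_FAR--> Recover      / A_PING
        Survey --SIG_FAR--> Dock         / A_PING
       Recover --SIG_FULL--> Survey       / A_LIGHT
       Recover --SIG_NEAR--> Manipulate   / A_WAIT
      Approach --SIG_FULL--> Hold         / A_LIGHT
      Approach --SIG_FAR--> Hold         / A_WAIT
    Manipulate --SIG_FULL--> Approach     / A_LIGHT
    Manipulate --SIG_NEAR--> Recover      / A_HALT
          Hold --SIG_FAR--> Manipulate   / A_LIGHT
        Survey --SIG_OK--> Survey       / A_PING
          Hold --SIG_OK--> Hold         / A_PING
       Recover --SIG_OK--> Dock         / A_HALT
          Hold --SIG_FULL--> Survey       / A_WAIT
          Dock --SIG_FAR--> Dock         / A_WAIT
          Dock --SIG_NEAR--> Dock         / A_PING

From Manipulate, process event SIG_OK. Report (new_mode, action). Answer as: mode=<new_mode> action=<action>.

mode=Hold action=A_WAIT

current mode = Manipulate; filter table to that mode:
  (Manipulate, SIG_OK) → (Hold, A_WAIT)  ← event matches
  (Manipulate, SIG_FAR) → (Recover, A_PING)
  (Manipulate, SIG_FULL) → (Approach, A_LIGHT)
  (Manipulate, SIG_NEAR) → (Recover, A_HALT)
event = SIG_OK selects (Hold, A_WAIT)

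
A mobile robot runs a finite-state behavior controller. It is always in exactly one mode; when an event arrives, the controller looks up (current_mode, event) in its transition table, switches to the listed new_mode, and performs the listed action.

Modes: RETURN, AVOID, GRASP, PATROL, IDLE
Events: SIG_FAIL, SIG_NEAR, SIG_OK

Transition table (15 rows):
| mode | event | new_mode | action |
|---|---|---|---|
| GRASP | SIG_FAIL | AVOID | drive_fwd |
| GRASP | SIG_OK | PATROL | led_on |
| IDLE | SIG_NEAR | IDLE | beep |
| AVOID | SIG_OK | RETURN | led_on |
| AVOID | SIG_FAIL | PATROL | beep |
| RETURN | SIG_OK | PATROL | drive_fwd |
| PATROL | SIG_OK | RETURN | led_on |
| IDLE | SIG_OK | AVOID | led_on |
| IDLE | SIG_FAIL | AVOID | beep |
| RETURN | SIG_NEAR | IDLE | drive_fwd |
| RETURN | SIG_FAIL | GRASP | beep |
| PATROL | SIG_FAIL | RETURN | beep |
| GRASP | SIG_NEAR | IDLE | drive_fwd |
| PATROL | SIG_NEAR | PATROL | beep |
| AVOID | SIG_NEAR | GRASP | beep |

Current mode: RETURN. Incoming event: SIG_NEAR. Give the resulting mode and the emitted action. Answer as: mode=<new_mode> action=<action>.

mode=IDLE action=drive_fwd

current mode = RETURN; filter table to that mode:
  (RETURN, SIG_OK) → (PATROL, drive_fwd)
  (RETURN, SIG_NEAR) → (IDLE, drive_fwd)  ← event matches
  (RETURN, SIG_FAIL) → (GRASP, beep)
event = SIG_NEAR selects (IDLE, drive_fwd)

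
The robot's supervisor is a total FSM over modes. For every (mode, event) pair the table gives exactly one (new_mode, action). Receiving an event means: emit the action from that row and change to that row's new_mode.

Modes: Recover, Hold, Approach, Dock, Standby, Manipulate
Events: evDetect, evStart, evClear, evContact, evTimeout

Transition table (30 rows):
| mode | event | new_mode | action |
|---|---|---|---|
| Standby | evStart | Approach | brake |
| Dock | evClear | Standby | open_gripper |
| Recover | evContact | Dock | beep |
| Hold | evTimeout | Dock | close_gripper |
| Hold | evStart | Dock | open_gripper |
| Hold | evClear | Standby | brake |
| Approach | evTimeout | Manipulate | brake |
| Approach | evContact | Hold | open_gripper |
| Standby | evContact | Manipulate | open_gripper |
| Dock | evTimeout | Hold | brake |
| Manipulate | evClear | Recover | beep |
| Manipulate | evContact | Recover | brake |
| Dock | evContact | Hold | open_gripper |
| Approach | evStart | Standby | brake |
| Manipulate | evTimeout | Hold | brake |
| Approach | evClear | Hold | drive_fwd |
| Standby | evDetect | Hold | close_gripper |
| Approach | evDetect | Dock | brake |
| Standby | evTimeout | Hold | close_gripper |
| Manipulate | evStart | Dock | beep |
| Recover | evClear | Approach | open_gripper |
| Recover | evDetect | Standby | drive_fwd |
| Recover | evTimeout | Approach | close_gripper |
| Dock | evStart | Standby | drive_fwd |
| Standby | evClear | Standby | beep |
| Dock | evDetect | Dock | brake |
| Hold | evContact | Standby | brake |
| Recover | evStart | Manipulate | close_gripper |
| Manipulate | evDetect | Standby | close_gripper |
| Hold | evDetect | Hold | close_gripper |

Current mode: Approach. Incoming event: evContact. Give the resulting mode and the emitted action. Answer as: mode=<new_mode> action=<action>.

mode=Hold action=open_gripper

current mode = Approach; filter table to that mode:
  (Approach, evTimeout) → (Manipulate, brake)
  (Approach, evContact) → (Hold, open_gripper)  ← event matches
  (Approach, evStart) → (Standby, brake)
  (Approach, evClear) → (Hold, drive_fwd)
  (Approach, evDetect) → (Dock, brake)
event = evContact selects (Hold, open_gripper)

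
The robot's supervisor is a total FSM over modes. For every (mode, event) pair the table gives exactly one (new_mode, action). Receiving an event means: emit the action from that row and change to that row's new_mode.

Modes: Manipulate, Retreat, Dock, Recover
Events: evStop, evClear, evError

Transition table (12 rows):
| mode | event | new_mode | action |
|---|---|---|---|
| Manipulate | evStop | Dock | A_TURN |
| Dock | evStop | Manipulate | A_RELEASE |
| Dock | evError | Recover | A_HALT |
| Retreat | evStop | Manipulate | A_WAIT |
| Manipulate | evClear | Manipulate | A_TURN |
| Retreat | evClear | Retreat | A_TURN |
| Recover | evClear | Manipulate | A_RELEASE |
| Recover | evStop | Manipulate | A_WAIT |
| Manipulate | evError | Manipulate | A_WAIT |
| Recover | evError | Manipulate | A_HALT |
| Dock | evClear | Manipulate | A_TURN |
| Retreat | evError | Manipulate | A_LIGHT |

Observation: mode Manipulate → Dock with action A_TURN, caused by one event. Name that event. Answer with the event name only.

evStop

try evStop: (Manipulate, evStop) → (Dock, A_TURN)  ← matches
try evClear: (Manipulate, evClear) → (Manipulate, A_TURN)
try evError: (Manipulate, evError) → (Manipulate, A_WAIT)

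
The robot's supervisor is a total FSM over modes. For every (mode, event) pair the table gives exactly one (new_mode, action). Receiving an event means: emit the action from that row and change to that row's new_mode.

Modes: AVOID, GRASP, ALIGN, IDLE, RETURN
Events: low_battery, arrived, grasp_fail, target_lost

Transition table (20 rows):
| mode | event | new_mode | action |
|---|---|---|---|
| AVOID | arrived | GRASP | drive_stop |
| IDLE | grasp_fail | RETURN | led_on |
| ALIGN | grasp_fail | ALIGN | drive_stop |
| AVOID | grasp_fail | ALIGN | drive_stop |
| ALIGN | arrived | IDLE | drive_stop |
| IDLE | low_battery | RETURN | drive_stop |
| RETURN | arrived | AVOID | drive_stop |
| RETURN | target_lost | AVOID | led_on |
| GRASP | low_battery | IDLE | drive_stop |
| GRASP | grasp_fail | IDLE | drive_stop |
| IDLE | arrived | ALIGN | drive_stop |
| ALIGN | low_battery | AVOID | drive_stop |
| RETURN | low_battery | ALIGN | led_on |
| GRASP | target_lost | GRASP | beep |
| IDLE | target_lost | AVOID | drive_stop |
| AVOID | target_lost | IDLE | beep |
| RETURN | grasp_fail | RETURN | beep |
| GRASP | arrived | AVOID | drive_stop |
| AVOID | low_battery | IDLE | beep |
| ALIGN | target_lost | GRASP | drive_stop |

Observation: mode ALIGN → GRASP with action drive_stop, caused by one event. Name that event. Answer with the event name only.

target_lost

try low_battery: (ALIGN, low_battery) → (AVOID, drive_stop)
try arrived: (ALIGN, arrived) → (IDLE, drive_stop)
try grasp_fail: (ALIGN, grasp_fail) → (ALIGN, drive_stop)
try target_lost: (ALIGN, target_lost) → (GRASP, drive_stop)  ← matches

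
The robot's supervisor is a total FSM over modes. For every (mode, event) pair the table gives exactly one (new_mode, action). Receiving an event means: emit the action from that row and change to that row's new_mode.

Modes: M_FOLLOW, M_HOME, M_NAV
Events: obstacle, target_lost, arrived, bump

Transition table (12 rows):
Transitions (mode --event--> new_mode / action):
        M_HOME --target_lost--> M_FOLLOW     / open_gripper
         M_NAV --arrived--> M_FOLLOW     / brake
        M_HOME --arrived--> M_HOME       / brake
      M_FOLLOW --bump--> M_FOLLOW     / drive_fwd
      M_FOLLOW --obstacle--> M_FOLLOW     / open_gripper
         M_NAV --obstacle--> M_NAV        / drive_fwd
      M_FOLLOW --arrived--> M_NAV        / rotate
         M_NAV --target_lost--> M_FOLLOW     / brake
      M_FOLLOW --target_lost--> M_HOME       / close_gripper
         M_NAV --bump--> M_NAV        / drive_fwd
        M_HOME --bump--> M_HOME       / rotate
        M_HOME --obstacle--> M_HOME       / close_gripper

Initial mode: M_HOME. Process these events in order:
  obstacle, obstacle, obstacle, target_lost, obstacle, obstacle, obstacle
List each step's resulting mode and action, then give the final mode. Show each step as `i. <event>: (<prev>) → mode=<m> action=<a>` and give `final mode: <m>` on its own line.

1. obstacle: (M_HOME) → mode=M_HOME action=close_gripper
2. obstacle: (M_HOME) → mode=M_HOME action=close_gripper
3. obstacle: (M_HOME) → mode=M_HOME action=close_gripper
4. target_lost: (M_HOME) → mode=M_FOLLOW action=open_gripper
5. obstacle: (M_FOLLOW) → mode=M_FOLLOW action=open_gripper
6. obstacle: (M_FOLLOW) → mode=M_FOLLOW action=open_gripper
7. obstacle: (M_FOLLOW) → mode=M_FOLLOW action=open_gripper

final mode: M_FOLLOW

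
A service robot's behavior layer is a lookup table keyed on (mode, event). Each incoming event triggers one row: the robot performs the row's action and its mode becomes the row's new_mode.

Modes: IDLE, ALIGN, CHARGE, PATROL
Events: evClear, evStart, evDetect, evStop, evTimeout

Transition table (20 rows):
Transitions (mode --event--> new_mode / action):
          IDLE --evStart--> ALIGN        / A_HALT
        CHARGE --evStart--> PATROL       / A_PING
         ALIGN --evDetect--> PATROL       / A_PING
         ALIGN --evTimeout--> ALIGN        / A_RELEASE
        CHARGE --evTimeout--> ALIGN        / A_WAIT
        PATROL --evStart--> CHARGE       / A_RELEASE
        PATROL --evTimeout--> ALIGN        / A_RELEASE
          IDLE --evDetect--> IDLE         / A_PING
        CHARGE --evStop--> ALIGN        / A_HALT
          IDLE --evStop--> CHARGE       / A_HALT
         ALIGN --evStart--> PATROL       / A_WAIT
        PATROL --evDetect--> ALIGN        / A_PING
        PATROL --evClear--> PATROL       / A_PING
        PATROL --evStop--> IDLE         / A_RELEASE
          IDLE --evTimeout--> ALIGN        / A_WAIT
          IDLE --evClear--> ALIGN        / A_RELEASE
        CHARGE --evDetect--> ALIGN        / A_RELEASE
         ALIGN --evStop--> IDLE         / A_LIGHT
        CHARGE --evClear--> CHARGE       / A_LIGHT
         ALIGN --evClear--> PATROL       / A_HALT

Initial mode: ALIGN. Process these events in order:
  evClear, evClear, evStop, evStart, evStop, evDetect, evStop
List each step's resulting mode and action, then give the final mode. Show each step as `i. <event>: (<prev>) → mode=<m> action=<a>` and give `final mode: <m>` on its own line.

1. evClear: (ALIGN) → mode=PATROL action=A_HALT
2. evClear: (PATROL) → mode=PATROL action=A_PING
3. evStop: (PATROL) → mode=IDLE action=A_RELEASE
4. evStart: (IDLE) → mode=ALIGN action=A_HALT
5. evStop: (ALIGN) → mode=IDLE action=A_LIGHT
6. evDetect: (IDLE) → mode=IDLE action=A_PING
7. evStop: (IDLE) → mode=CHARGE action=A_HALT

final mode: CHARGE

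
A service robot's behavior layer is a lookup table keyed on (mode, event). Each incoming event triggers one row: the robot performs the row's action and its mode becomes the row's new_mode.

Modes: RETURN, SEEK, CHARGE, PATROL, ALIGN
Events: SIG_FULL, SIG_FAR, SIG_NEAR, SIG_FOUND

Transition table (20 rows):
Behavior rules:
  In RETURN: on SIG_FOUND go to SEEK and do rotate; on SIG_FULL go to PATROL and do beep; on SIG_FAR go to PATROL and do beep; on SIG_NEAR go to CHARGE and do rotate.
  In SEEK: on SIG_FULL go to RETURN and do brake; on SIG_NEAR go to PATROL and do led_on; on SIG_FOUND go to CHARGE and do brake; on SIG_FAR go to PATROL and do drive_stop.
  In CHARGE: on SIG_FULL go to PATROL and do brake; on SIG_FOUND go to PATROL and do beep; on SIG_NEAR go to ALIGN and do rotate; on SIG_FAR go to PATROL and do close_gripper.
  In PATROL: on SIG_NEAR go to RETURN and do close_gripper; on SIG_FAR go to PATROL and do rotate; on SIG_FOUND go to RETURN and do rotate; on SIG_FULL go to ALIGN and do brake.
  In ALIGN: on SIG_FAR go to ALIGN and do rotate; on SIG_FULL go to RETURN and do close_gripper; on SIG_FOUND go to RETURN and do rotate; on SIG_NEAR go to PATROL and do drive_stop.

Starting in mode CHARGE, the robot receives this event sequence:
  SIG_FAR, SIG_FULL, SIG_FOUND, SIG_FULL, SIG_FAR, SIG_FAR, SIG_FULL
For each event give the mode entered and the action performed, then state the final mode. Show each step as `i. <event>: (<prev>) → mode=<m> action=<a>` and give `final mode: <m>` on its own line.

1. SIG_FAR: (CHARGE) → mode=PATROL action=close_gripper
2. SIG_FULL: (PATROL) → mode=ALIGN action=brake
3. SIG_FOUND: (ALIGN) → mode=RETURN action=rotate
4. SIG_FULL: (RETURN) → mode=PATROL action=beep
5. SIG_FAR: (PATROL) → mode=PATROL action=rotate
6. SIG_FAR: (PATROL) → mode=PATROL action=rotate
7. SIG_FULL: (PATROL) → mode=ALIGN action=brake

final mode: ALIGN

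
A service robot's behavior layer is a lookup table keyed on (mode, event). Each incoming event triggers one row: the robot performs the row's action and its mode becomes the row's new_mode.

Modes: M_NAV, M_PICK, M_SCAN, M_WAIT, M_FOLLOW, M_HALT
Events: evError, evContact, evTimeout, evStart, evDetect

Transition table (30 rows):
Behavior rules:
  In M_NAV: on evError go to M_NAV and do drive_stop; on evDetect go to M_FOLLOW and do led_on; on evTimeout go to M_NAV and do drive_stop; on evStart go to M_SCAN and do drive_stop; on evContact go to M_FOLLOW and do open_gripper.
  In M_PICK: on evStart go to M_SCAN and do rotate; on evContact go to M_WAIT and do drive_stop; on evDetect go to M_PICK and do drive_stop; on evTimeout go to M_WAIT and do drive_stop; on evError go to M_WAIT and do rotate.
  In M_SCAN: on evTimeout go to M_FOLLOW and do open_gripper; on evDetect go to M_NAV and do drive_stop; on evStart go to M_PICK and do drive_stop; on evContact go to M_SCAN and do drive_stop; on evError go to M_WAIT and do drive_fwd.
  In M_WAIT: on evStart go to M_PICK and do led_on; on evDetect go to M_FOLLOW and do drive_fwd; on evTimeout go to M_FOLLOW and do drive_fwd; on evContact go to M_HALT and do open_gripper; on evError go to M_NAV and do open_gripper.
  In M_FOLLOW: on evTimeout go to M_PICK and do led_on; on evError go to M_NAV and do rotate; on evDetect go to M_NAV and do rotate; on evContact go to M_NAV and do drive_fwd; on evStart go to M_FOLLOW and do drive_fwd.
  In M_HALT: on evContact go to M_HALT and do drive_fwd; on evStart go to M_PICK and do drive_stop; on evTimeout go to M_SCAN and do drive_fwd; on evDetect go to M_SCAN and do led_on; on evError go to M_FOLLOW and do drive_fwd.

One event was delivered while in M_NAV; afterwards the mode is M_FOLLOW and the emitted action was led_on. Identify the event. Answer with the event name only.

evDetect

try evError: (M_NAV, evError) → (M_NAV, drive_stop)
try evContact: (M_NAV, evContact) → (M_FOLLOW, open_gripper)
try evTimeout: (M_NAV, evTimeout) → (M_NAV, drive_stop)
try evStart: (M_NAV, evStart) → (M_SCAN, drive_stop)
try evDetect: (M_NAV, evDetect) → (M_FOLLOW, led_on)  ← matches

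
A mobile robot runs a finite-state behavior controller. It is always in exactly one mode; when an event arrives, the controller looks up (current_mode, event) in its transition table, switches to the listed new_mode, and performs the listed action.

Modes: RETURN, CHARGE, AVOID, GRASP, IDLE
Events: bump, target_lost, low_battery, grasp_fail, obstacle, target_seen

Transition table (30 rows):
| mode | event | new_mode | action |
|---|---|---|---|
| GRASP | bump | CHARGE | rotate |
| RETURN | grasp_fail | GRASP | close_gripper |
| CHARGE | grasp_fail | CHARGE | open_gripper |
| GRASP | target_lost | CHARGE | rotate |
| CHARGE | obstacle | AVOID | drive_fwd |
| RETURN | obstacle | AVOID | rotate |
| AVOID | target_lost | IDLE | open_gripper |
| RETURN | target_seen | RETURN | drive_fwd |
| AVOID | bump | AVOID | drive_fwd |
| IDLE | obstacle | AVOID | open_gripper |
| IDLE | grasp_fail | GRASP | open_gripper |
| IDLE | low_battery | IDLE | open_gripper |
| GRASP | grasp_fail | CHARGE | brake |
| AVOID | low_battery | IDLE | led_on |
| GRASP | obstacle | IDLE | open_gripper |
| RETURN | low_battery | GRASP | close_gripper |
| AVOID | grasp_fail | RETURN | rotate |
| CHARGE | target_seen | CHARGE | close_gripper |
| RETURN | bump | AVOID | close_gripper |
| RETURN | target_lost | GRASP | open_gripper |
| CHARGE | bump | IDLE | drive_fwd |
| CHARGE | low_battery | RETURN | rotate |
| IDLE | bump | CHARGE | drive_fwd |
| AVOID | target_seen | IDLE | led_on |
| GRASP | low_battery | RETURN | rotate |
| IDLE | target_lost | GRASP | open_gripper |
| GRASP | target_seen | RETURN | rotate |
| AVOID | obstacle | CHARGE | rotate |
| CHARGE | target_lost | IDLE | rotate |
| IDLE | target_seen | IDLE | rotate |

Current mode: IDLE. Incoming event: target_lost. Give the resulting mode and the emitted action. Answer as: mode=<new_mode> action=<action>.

mode=GRASP action=open_gripper

current mode = IDLE; filter table to that mode:
  (IDLE, obstacle) → (AVOID, open_gripper)
  (IDLE, grasp_fail) → (GRASP, open_gripper)
  (IDLE, low_battery) → (IDLE, open_gripper)
  (IDLE, bump) → (CHARGE, drive_fwd)
  (IDLE, target_lost) → (GRASP, open_gripper)  ← event matches
  (IDLE, target_seen) → (IDLE, rotate)
event = target_lost selects (GRASP, open_gripper)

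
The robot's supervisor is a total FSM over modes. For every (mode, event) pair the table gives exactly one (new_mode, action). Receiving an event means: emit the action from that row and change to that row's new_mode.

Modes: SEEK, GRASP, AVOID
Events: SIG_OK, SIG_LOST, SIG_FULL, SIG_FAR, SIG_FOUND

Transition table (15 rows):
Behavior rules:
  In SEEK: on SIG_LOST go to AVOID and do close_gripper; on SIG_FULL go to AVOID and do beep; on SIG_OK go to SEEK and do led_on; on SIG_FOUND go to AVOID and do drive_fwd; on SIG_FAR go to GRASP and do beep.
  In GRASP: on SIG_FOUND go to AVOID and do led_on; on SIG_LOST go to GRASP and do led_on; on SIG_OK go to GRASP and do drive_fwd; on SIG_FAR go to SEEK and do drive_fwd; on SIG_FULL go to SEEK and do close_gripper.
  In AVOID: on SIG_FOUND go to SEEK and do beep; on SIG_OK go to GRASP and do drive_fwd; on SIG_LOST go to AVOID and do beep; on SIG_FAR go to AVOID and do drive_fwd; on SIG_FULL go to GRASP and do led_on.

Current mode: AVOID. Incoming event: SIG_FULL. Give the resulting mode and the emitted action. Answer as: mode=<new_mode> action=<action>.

mode=GRASP action=led_on

current mode = AVOID; filter table to that mode:
  (AVOID, SIG_FOUND) → (SEEK, beep)
  (AVOID, SIG_OK) → (GRASP, drive_fwd)
  (AVOID, SIG_LOST) → (AVOID, beep)
  (AVOID, SIG_FAR) → (AVOID, drive_fwd)
  (AVOID, SIG_FULL) → (GRASP, led_on)  ← event matches
event = SIG_FULL selects (GRASP, led_on)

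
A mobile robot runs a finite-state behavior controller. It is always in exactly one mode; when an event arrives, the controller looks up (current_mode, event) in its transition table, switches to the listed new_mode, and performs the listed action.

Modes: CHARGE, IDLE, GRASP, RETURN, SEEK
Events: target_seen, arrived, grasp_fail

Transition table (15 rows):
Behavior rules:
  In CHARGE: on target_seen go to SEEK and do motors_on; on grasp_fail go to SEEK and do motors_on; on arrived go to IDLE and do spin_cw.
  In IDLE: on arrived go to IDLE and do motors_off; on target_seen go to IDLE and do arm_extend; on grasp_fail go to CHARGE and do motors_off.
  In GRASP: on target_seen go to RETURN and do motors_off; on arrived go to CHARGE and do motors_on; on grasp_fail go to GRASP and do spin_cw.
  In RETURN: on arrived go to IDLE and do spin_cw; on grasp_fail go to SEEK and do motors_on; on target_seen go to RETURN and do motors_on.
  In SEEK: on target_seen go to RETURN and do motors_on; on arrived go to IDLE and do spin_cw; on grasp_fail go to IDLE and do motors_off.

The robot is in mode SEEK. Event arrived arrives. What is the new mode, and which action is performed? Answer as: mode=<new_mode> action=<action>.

mode=IDLE action=spin_cw

current mode = SEEK; filter table to that mode:
  (SEEK, target_seen) → (RETURN, motors_on)
  (SEEK, arrived) → (IDLE, spin_cw)  ← event matches
  (SEEK, grasp_fail) → (IDLE, motors_off)
event = arrived selects (IDLE, spin_cw)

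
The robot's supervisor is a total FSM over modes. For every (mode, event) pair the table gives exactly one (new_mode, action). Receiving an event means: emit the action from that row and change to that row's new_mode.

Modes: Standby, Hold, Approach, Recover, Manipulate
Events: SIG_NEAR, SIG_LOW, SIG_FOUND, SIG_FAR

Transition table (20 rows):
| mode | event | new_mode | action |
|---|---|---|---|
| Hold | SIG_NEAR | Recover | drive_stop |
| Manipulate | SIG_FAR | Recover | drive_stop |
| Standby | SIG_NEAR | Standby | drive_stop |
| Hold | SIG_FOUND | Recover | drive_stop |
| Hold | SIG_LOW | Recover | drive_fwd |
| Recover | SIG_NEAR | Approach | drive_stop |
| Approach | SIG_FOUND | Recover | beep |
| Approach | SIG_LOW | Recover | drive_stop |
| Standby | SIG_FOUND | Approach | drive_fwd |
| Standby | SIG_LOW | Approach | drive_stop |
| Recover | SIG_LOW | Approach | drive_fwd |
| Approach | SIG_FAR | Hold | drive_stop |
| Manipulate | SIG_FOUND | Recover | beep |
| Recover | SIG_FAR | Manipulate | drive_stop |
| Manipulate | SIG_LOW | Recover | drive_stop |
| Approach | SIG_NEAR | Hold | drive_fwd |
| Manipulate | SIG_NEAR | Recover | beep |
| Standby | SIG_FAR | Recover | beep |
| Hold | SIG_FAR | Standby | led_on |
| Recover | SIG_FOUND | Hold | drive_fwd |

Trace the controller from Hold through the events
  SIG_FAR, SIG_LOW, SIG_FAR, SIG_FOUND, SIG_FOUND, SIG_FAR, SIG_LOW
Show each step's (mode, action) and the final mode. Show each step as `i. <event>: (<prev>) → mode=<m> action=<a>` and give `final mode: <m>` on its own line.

final mode: Approach

1. SIG_FAR: (Hold) → mode=Standby action=led_on
2. SIG_LOW: (Standby) → mode=Approach action=drive_stop
3. SIG_FAR: (Approach) → mode=Hold action=drive_stop
4. SIG_FOUND: (Hold) → mode=Recover action=drive_stop
5. SIG_FOUND: (Recover) → mode=Hold action=drive_fwd
6. SIG_FAR: (Hold) → mode=Standby action=led_on
7. SIG_LOW: (Standby) → mode=Approach action=drive_stop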